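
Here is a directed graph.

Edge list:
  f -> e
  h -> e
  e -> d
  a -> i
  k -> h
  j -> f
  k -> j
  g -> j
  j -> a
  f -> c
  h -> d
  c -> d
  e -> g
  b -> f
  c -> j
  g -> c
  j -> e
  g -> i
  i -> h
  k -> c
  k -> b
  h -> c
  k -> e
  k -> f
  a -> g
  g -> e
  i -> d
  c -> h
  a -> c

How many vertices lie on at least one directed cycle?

8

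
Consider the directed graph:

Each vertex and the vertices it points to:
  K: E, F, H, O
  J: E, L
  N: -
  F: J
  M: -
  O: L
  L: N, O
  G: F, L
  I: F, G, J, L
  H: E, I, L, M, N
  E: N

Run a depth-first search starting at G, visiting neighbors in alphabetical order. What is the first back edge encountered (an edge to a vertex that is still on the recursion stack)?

O->L

DFS from G (visiting neighbors in alphabetical order); mark gray on enter, black on exit:
G gray
  F gray
    J gray
      E gray
        N gray
        N black
      E black
      L gray
        L→N: N black — skip
        O gray
          O→L: L is gray → back edge
First back edge: O → L.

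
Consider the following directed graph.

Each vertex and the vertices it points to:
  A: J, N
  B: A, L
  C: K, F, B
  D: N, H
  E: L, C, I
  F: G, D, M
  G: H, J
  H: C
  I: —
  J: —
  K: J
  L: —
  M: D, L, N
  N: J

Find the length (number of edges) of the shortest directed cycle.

4

For each vertex v, BFS finds the shortest path from v back to v.
The shortest such closed walk is C → F → D → H → C, length 4.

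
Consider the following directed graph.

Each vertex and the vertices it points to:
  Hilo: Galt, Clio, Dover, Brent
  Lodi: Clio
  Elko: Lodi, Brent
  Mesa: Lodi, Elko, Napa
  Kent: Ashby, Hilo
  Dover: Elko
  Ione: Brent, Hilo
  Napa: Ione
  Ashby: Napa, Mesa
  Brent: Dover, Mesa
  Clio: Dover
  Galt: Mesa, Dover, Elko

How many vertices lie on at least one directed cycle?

10

A vertex is on a directed cycle iff it belongs to a strongly connected component of size ≥ 2 (or has a self-loop).
The vertices on cycles are {Clio, Elko, Galt, Hilo, Ione, Lodi, Mesa, Napa, Brent, Dover} — 10 in total.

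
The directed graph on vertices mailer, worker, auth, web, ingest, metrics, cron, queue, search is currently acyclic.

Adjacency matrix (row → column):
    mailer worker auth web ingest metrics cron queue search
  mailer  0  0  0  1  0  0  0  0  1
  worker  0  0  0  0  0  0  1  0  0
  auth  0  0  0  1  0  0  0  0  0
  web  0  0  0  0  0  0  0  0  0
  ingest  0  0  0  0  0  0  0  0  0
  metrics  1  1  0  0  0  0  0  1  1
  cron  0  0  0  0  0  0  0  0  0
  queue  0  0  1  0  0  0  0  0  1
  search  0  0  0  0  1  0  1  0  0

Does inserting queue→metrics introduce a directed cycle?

Yes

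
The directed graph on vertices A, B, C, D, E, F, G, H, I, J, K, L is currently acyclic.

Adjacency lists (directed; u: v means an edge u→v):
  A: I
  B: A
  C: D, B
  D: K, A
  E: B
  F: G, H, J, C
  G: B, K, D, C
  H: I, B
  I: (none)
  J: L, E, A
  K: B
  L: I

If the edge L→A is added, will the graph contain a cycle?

No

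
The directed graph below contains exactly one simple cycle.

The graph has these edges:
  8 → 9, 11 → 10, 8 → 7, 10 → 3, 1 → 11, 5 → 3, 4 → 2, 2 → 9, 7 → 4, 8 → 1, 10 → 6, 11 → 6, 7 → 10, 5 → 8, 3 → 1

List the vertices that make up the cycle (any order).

1, 3, 10, 11

DFS with gray/black marking from 3:
3 gray
  1 gray
    11 gray
      6 gray
      6 black
      10 gray
        10→3: 3 is gray → back edge
Back edge closes the cycle 3 → 1 → 11 → 10 → 3; its vertices are {1, 3, 10, 11}.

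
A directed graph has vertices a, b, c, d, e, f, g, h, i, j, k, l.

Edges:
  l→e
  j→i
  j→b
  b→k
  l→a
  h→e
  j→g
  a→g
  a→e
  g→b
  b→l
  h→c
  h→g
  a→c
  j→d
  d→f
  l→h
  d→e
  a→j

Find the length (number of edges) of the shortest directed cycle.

4

For each vertex v, BFS finds the shortest path from v back to v.
The shortest such closed walk is j → b → l → a → j, length 4.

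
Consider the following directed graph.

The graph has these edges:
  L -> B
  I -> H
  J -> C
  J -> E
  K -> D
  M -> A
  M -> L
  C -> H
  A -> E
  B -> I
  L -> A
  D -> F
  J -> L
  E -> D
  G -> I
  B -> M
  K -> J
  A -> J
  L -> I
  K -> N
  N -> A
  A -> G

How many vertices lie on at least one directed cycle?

A vertex is on a directed cycle iff it belongs to a strongly connected component of size ≥ 2 (or has a self-loop).
The vertices on cycles are {A, B, J, L, M} — 5 in total.

5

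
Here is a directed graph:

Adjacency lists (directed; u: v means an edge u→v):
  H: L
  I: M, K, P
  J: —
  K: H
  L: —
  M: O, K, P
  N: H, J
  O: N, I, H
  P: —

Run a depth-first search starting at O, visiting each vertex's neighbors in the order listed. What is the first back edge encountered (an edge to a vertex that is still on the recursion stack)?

DFS from O (visiting each vertex's neighbors in the order listed); mark gray on enter, black on exit:
O gray
  N gray
    H gray
      L gray
      L black
    H black
    J gray
    J black
  N black
  I gray
    M gray
      M→O: O is gray → back edge
First back edge: M → O.

M→O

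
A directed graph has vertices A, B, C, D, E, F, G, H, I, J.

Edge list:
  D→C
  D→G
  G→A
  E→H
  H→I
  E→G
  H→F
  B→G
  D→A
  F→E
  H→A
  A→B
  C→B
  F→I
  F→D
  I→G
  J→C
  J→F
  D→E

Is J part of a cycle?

No

J lies on a cycle iff there is a path from J back to itself.
Exploring from J, it never reaches itself; equivalently, its strongly connected component is a singleton.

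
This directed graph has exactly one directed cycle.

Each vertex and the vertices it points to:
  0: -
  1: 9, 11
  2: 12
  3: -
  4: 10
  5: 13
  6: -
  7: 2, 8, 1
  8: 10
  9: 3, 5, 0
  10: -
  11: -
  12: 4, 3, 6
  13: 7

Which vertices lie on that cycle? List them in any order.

1, 5, 7, 9, 13

DFS with gray/black marking from 7:
7 gray
  2 gray
    12 gray
      4 gray
        10 gray
        10 black
      4 black
      3 gray
      3 black
      6 gray
      6 black
    12 black
  2 black
  8 gray
    8→10: 10 black — skip
  8 black
  1 gray
    9 gray
      9→3: 3 black — skip
      5 gray
        13 gray
          13→7: 7 is gray → back edge
Back edge closes the cycle 7 → 1 → 9 → 5 → 13 → 7; its vertices are {1, 5, 7, 9, 13}.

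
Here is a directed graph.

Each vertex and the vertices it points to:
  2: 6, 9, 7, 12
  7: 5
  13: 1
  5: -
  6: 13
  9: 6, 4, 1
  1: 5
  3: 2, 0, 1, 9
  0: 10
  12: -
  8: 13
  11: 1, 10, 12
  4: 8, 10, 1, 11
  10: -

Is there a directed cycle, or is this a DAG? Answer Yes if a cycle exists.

No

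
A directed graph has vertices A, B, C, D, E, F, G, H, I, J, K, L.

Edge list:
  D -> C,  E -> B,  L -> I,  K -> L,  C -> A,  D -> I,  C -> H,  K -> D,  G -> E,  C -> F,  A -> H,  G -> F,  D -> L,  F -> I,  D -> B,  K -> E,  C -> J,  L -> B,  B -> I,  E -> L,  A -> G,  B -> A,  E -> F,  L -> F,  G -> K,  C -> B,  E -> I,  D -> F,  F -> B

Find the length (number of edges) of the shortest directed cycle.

4

For each vertex v, BFS finds the shortest path from v back to v.
The shortest such closed walk is A → G → F → B → A, length 4.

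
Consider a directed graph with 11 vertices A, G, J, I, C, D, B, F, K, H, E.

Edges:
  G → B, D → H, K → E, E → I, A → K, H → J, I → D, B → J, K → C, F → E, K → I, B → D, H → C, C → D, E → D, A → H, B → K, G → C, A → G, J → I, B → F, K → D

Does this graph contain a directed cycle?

Yes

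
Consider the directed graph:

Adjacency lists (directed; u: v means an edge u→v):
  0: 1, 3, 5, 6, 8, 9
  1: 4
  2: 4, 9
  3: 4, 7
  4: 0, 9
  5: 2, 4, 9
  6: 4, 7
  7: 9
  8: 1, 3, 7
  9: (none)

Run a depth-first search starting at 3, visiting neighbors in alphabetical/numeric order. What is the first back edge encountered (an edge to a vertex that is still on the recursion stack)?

DFS from 3 (visiting neighbors in alphabetical/numeric order); mark gray on enter, black on exit:
3 gray
  4 gray
    0 gray
      1 gray
        1→4: 4 is gray → back edge
First back edge: 1 → 4.

1→4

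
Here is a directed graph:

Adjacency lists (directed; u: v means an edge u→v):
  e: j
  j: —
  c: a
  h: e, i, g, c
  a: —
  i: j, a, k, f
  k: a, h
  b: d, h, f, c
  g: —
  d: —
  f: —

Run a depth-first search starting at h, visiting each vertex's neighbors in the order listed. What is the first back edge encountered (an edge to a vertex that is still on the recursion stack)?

DFS from h (visiting each vertex's neighbors in the order listed); mark gray on enter, black on exit:
h gray
  e gray
    j gray
    j black
  e black
  i gray
    i→j: j black — skip
    a gray
    a black
    k gray
      k→a: a black — skip
      k→h: h is gray → back edge
First back edge: k → h.

k->h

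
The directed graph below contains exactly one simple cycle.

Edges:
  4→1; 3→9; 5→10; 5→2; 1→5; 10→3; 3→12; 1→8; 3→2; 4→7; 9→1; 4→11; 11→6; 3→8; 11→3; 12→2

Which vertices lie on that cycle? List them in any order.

1, 3, 5, 9, 10

DFS with gray/black marking from 1:
1 gray
  8 gray
  8 black
  5 gray
    2 gray
    2 black
    10 gray
      3 gray
        9 gray
          9→1: 1 is gray → back edge
Back edge closes the cycle 1 → 5 → 10 → 3 → 9 → 1; its vertices are {1, 3, 5, 9, 10}.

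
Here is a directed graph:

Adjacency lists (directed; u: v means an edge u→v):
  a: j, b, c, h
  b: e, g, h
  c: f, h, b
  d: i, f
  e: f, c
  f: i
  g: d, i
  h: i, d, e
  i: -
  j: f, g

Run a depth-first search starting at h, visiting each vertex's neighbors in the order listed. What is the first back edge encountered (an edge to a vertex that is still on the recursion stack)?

DFS from h (visiting each vertex's neighbors in the order listed); mark gray on enter, black on exit:
h gray
  i gray
  i black
  d gray
    d→i: i black — skip
    f gray
      f→i: i black — skip
    f black
  d black
  e gray
    e→f: f black — skip
    c gray
      c→f: f black — skip
      c→h: h is gray → back edge
First back edge: c → h.

c->h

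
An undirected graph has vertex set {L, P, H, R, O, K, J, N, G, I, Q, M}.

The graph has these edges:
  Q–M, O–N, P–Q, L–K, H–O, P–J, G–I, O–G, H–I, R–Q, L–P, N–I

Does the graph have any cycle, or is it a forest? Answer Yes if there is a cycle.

Yes

DFS, tracking each vertex's parent; an edge to a visited non-parent vertex closes a cycle.
Start from I:
visit I (parent –)
  visit N (parent I)
    visit O (parent N)
      visit G (parent O)
        G–O: parent, skip
        G–I: I visited and ≠ parent → cycle
Cycle: I – N – O – G – I.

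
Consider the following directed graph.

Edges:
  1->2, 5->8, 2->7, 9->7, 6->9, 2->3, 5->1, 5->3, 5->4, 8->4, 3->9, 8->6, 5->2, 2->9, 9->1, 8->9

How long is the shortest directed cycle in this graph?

For each vertex v, BFS finds the shortest path from v back to v.
The shortest such closed walk is 1 → 2 → 9 → 1, length 3.

3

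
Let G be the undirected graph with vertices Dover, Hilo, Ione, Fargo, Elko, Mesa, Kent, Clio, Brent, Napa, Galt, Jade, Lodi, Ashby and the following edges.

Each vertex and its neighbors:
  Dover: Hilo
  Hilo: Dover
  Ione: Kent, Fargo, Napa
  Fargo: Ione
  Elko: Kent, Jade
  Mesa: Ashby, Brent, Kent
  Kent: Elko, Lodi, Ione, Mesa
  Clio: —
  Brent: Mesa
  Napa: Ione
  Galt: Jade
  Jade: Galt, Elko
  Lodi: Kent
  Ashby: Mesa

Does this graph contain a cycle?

No

DFS, tracking each vertex's parent; an edge to a visited non-parent vertex closes a cycle.
Start from Galt:
visit Galt (parent –)
  visit Jade (parent Galt)
    Jade–Galt: parent, skip
    visit Elko (parent Jade)
      visit Kent (parent Elko)
        Kent–Elko: parent, skip
        visit Lodi (parent Kent)
          Lodi–Kent: parent, skip
        visit Ione (parent Kent)
          Ione–Kent: parent, skip
          visit Fargo (parent Ione)
            Fargo–Ione: parent, skip
          visit Napa (parent Ione)
            Napa–Ione: parent, skip
        visit Mesa (parent Kent)
          visit Ashby (parent Mesa)
            Ashby–Mesa: parent, skip
          visit Brent (parent Mesa)
            Brent–Mesa: parent, skip
          Mesa–Kent: parent, skip
      Elko–Jade: parent, skip
visit Dover (parent –)
  visit Hilo (parent Dover)
    Hilo–Dover: parent, skip
visit Clio (parent –)
No non-parent visited neighbor found — the graph is a forest.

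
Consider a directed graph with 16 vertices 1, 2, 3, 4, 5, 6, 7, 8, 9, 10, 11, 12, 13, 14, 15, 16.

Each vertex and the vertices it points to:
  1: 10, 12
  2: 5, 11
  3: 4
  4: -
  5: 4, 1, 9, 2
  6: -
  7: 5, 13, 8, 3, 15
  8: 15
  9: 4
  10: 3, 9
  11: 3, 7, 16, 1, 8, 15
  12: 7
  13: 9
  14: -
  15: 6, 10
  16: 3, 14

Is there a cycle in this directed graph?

Yes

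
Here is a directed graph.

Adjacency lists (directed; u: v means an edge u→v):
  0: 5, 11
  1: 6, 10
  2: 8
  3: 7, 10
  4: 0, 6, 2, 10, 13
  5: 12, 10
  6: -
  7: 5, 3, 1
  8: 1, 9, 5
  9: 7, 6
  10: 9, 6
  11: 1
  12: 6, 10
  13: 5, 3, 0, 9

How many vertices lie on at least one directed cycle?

7

A vertex is on a directed cycle iff it belongs to a strongly connected component of size ≥ 2 (or has a self-loop).
The vertices on cycles are {1, 3, 5, 7, 9, 10, 12} — 7 in total.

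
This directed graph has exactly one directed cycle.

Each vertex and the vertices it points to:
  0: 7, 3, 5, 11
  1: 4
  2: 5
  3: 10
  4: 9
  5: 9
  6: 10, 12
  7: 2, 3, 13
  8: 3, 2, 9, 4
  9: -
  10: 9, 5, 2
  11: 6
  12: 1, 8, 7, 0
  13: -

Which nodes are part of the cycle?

0, 6, 11, 12

DFS with gray/black marking from 12:
12 gray
  1 gray
    4 gray
      9 gray
      9 black
    4 black
  1 black
  8 gray
    3 gray
      10 gray
        10→9: 9 black — skip
        5 gray
          5→9: 9 black — skip
        5 black
        2 gray
          2→5: 5 black — skip
        2 black
      10 black
    3 black
    8→2: 2 black — skip
    8→9: 9 black — skip
    8→4: 4 black — skip
  8 black
  7 gray
    7→2: 2 black — skip
    7→3: 3 black — skip
    13 gray
    13 black
  7 black
  0 gray
    0→7: 7 black — skip
    0→3: 3 black — skip
    0→5: 5 black — skip
    11 gray
      6 gray
        6→10: 10 black — skip
        6→12: 12 is gray → back edge
Back edge closes the cycle 12 → 0 → 11 → 6 → 12; its vertices are {0, 6, 11, 12}.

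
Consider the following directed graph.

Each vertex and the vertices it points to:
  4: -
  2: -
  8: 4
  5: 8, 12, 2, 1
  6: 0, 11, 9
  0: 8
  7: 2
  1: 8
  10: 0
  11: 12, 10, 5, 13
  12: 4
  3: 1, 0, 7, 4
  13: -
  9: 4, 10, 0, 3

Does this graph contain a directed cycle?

No

DFS with white/gray/black marking, starting from 8:
8 gray
  4 gray
  4 black
8 black
2 gray
2 black
5 gray
  5→8: 8 black — skip
  12 gray
    12→4: 4 black — skip
  12 black
  5→2: 2 black — skip
  1 gray
    1→8: 8 black — skip
  1 black
5 black
6 gray
  0 gray
    0→8: 8 black — skip
  0 black
  11 gray
    11→12: 12 black — skip
    10 gray
      10→0: 0 black — skip
    10 black
    11→5: 5 black — skip
    13 gray
    13 black
  11 black
  9 gray
    9→4: 4 black — skip
    9→10: 10 black — skip
    9→0: 0 black — skip
    3 gray
      3→1: 1 black — skip
      3→0: 0 black — skip
      7 gray
        7→2: 2 black — skip
      7 black
      3→4: 4 black — skip
    3 black
  9 black
6 black
Every edge goes to a white or black vertex — no back edge, so the graph is acyclic.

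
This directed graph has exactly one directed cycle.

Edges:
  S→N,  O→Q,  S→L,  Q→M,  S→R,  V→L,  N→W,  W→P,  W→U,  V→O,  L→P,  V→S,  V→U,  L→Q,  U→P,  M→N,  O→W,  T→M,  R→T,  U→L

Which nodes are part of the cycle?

DFS with gray/black marking from M:
M gray
  N gray
    W gray
      P gray
      P black
      U gray
        L gray
          Q gray
            Q→M: M is gray → back edge
Back edge closes the cycle M → N → W → U → L → Q → M; its vertices are {L, M, N, Q, U, W}.

L, M, N, Q, U, W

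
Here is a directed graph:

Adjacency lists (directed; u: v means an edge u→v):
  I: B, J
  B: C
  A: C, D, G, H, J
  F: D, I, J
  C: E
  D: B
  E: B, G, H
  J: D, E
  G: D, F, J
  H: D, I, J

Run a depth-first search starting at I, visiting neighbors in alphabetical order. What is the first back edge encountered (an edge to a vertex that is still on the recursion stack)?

E→B

DFS from I (visiting neighbors in alphabetical order); mark gray on enter, black on exit:
I gray
  B gray
    C gray
      E gray
        E→B: B is gray → back edge
First back edge: E → B.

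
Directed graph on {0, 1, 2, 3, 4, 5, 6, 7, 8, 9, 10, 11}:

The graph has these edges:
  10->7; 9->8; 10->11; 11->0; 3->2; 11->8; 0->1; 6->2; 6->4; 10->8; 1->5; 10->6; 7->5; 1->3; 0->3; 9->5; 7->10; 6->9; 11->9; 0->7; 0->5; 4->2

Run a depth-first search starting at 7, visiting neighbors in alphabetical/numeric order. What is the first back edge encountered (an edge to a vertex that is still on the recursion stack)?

DFS from 7 (visiting neighbors in alphabetical/numeric order); mark gray on enter, black on exit:
7 gray
  5 gray
  5 black
  10 gray
    6 gray
      2 gray
      2 black
      4 gray
        4→2: 2 black — skip
      4 black
      9 gray
        9→5: 5 black — skip
        8 gray
        8 black
      9 black
    6 black
    10→7: 7 is gray → back edge
First back edge: 10 → 7.

10→7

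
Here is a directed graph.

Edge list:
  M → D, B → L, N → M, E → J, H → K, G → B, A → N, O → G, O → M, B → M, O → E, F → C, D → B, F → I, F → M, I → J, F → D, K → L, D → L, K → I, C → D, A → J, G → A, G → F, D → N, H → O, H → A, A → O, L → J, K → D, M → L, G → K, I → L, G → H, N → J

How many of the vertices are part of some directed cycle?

8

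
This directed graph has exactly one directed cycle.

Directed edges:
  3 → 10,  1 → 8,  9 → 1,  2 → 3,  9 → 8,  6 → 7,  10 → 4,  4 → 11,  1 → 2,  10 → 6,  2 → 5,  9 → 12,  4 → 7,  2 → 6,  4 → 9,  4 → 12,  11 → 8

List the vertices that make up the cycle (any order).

DFS with gray/black marking from 1:
1 gray
  2 gray
    6 gray
      7 gray
      7 black
    6 black
    3 gray
      10 gray
        4 gray
          11 gray
            8 gray
            8 black
          11 black
          4→7: 7 black — skip
          12 gray
          12 black
          9 gray
            9→1: 1 is gray → back edge
Back edge closes the cycle 1 → 2 → 3 → 10 → 4 → 9 → 1; its vertices are {1, 2, 3, 4, 9, 10}.

1, 2, 3, 4, 9, 10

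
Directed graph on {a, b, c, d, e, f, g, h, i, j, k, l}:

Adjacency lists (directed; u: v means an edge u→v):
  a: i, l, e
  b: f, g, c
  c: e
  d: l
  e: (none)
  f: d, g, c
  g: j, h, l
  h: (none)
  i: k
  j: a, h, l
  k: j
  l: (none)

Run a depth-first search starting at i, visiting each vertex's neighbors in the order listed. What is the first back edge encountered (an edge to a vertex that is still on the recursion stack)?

a->i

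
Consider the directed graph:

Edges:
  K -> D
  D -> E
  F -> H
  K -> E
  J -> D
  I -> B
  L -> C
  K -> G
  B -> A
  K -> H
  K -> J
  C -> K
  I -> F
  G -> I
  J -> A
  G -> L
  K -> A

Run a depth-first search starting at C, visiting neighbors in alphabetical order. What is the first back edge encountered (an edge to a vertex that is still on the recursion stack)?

L→C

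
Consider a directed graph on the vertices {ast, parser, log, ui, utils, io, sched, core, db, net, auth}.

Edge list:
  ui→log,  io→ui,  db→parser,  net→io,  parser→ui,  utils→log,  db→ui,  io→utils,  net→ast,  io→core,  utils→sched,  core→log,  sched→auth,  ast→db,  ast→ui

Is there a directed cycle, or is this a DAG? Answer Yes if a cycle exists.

DFS with white/gray/black marking, starting from log:
log gray
log black
ast gray
  ui gray
    ui→log: log black — skip
  ui black
  db gray
    db→ui: ui black — skip
    parser gray
      parser→ui: ui black — skip
    parser black
  db black
ast black
utils gray
  utils→log: log black — skip
  sched gray
    auth gray
    auth black
  sched black
utils black
io gray
  io→ui: ui black — skip
  io→utils: utils black — skip
  core gray
    core→log: log black — skip
  core black
io black
net gray
  net→ast: ast black — skip
  net→io: io black — skip
net black
Every edge goes to a white or black vertex — no back edge, so the graph is acyclic.

No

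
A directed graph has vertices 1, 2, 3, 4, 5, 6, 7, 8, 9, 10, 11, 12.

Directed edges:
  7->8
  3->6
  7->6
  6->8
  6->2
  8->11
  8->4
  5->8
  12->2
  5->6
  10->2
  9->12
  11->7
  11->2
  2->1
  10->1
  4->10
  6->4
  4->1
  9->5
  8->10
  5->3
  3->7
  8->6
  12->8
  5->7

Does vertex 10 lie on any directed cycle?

10 lies on a cycle iff there is a path from 10 back to itself.
Exploring from 10, it never reaches itself; equivalently, its strongly connected component is a singleton.

No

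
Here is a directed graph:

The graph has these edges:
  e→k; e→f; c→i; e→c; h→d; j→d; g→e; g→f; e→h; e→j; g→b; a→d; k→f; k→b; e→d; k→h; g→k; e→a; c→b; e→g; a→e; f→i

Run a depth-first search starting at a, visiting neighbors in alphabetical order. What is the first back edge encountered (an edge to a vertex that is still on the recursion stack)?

e→a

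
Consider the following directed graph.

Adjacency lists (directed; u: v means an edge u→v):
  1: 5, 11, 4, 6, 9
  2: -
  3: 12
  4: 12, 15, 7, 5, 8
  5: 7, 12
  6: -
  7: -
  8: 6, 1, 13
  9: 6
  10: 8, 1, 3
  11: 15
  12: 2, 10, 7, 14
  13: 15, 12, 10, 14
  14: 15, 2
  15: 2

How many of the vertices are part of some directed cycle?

A vertex is on a directed cycle iff it belongs to a strongly connected component of size ≥ 2 (or has a self-loop).
The vertices on cycles are {1, 3, 4, 5, 8, 10, 12, 13} — 8 in total.

8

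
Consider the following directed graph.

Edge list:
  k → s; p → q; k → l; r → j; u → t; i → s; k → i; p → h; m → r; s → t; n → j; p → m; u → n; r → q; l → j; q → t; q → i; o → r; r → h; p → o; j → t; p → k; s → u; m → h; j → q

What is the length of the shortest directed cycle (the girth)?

6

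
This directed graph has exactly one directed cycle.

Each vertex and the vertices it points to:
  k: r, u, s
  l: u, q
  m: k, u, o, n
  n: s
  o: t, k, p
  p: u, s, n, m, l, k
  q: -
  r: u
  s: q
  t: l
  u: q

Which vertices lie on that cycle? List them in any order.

DFS with gray/black marking from o:
o gray
  t gray
    l gray
      u gray
        q gray
        q black
      u black
      l→q: q black — skip
    l black
  t black
  k gray
    r gray
      r→u: u black — skip
    r black
    k→u: u black — skip
    s gray
      s→q: q black — skip
    s black
  k black
  p gray
    p→u: u black — skip
    p→s: s black — skip
    n gray
      n→s: s black — skip
    n black
    m gray
      m→k: k black — skip
      m→u: u black — skip
      m→o: o is gray → back edge
Back edge closes the cycle o → p → m → o; its vertices are {m, o, p}.

m, o, p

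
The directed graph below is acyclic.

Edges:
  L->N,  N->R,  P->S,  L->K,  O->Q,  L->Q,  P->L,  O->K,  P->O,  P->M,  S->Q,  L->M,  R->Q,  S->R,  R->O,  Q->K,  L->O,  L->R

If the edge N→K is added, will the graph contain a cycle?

No

Adding N→K creates a cycle iff K can already reach N.
Explore from K: no path reaches N. The graph stays acyclic.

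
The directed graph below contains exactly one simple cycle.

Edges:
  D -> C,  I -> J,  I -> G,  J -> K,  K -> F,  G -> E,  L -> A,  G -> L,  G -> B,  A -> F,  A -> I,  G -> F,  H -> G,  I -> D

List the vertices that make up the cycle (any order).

A, G, I, L

DFS with gray/black marking from G:
G gray
  L gray
    A gray
      F gray
      F black
      I gray
        D gray
          C gray
          C black
        D black
        I→G: G is gray → back edge
Back edge closes the cycle G → L → A → I → G; its vertices are {A, G, I, L}.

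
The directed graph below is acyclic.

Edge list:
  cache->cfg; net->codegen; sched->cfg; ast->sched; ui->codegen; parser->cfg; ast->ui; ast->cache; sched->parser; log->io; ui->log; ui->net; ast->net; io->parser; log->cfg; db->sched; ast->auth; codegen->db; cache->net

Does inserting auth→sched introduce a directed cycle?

No

Adding auth→sched creates a cycle iff sched can already reach auth.
Explore from sched: no path reaches auth. The graph stays acyclic.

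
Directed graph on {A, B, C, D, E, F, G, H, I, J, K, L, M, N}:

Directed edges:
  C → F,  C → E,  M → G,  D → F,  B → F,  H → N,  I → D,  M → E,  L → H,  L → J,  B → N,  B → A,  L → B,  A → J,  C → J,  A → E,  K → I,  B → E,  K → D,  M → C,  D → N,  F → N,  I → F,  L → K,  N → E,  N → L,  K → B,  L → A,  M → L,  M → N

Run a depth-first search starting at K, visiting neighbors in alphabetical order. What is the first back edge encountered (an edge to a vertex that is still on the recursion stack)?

L->B

DFS from K (visiting neighbors in alphabetical order); mark gray on enter, black on exit:
K gray
  B gray
    A gray
      E gray
      E black
      J gray
      J black
    A black
    B→E: E black — skip
    F gray
      N gray
        N→E: E black — skip
        L gray
          L→A: A black — skip
          L→B: B is gray → back edge
First back edge: L → B.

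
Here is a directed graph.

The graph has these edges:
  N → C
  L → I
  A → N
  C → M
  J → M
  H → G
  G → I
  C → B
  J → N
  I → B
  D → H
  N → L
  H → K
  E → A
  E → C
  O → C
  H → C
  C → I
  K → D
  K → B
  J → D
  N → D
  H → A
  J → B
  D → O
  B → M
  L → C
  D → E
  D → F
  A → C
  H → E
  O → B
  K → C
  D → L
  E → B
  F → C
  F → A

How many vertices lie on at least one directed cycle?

7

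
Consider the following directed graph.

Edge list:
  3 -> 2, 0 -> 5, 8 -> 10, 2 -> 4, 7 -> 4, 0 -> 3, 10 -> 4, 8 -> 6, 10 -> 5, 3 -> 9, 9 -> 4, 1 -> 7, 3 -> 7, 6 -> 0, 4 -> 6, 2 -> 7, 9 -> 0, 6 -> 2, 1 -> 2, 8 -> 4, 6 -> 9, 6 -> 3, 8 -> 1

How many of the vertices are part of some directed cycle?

A vertex is on a directed cycle iff it belongs to a strongly connected component of size ≥ 2 (or has a self-loop).
The vertices on cycles are {0, 2, 3, 4, 6, 7, 9} — 7 in total.

7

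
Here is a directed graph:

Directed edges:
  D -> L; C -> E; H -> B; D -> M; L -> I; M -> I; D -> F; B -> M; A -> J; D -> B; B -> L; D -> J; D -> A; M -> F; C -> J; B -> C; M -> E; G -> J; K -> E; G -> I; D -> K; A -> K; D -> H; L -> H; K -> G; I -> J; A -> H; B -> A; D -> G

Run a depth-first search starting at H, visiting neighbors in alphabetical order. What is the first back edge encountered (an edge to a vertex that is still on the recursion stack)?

A->H

DFS from H (visiting neighbors in alphabetical order); mark gray on enter, black on exit:
H gray
  B gray
    A gray
      A→H: H is gray → back edge
First back edge: A → H.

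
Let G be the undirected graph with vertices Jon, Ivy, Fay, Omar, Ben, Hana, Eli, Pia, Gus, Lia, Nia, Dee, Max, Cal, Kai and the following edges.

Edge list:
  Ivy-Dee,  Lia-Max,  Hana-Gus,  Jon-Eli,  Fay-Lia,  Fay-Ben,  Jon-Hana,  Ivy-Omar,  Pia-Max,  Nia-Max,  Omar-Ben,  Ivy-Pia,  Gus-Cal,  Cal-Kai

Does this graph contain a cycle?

Yes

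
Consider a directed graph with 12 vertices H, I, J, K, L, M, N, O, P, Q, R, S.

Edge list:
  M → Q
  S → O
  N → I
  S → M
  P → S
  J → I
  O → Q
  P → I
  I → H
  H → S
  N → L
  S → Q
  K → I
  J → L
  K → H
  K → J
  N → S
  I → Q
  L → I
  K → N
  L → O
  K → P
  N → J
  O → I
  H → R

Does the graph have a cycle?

Yes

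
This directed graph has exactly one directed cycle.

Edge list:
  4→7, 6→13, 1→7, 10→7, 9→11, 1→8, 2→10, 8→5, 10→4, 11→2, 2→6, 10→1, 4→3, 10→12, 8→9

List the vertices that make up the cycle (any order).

DFS with gray/black marking from 2:
2 gray
  6 gray
    13 gray
    13 black
  6 black
  10 gray
    7 gray
    7 black
    12 gray
    12 black
    4 gray
      4→7: 7 black — skip
      3 gray
      3 black
    4 black
    1 gray
      1→7: 7 black — skip
      8 gray
        9 gray
          11 gray
            11→2: 2 is gray → back edge
Back edge closes the cycle 2 → 10 → 1 → 8 → 9 → 11 → 2; its vertices are {1, 2, 8, 9, 10, 11}.

1, 2, 8, 9, 10, 11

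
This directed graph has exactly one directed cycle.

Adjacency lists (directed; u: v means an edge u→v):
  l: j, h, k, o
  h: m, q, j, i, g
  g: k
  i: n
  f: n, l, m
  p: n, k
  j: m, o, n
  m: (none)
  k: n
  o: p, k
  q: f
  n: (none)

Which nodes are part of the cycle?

DFS with gray/black marking from l:
l gray
  j gray
    m gray
    m black
    o gray
      p gray
        n gray
        n black
        k gray
          k→n: n black — skip
        k black
      p black
      o→k: k black — skip
    o black
    j→n: n black — skip
  j black
  h gray
    h→m: m black — skip
    q gray
      f gray
        f→n: n black — skip
        f→l: l is gray → back edge
Back edge closes the cycle l → h → q → f → l; its vertices are {f, h, l, q}.

f, h, l, q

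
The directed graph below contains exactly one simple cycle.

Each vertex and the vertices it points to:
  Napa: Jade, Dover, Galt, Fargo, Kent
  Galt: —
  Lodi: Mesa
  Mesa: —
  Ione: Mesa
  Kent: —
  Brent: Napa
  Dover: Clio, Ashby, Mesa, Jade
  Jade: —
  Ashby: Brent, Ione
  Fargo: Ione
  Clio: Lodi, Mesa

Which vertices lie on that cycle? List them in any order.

Napa, Ashby, Brent, Dover

DFS with gray/black marking from Brent:
Brent gray
  Napa gray
    Jade gray
    Jade black
    Dover gray
      Clio gray
        Lodi gray
          Mesa gray
          Mesa black
        Lodi black
        Clio→Mesa: Mesa black — skip
      Clio black
      Ashby gray
        Ashby→Brent: Brent is gray → back edge
Back edge closes the cycle Brent → Napa → Dover → Ashby → Brent; its vertices are {Napa, Ashby, Brent, Dover}.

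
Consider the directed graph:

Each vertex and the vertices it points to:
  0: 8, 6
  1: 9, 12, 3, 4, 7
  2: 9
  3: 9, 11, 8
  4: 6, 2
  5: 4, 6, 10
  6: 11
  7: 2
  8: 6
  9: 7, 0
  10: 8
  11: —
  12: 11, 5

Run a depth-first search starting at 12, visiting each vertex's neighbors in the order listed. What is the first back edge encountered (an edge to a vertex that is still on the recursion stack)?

7→2

DFS from 12 (visiting each vertex's neighbors in the order listed); mark gray on enter, black on exit:
12 gray
  11 gray
  11 black
  5 gray
    4 gray
      6 gray
        6→11: 11 black — skip
      6 black
      2 gray
        9 gray
          7 gray
            7→2: 2 is gray → back edge
First back edge: 7 → 2.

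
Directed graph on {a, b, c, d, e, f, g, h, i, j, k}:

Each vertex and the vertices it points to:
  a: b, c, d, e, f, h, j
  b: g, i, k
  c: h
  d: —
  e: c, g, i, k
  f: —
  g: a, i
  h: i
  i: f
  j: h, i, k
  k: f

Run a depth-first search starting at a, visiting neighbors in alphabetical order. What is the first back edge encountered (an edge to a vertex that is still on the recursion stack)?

g->a

DFS from a (visiting neighbors in alphabetical order); mark gray on enter, black on exit:
a gray
  b gray
    g gray
      g→a: a is gray → back edge
First back edge: g → a.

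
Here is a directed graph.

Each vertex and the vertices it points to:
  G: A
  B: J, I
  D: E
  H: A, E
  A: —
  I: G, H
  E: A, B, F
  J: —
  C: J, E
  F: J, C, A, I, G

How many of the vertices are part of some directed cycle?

6

A vertex is on a directed cycle iff it belongs to a strongly connected component of size ≥ 2 (or has a self-loop).
The vertices on cycles are {B, C, E, F, H, I} — 6 in total.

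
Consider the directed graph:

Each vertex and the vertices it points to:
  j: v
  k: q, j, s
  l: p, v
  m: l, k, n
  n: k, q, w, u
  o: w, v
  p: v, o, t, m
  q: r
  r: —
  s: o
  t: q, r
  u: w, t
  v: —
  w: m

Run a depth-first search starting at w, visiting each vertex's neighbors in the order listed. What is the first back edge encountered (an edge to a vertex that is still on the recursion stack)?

DFS from w (visiting each vertex's neighbors in the order listed); mark gray on enter, black on exit:
w gray
  m gray
    l gray
      p gray
        v gray
        v black
        o gray
          o→w: w is gray → back edge
First back edge: o → w.

o->w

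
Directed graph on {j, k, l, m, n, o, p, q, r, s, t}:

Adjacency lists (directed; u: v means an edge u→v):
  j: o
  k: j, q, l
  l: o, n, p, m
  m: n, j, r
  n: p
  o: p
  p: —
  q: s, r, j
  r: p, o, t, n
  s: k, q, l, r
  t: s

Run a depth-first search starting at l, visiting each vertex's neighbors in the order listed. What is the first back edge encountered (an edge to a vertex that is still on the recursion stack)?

q→s

DFS from l (visiting each vertex's neighbors in the order listed); mark gray on enter, black on exit:
l gray
  o gray
    p gray
    p black
  o black
  n gray
    n→p: p black — skip
  n black
  l→p: p black — skip
  m gray
    m→n: n black — skip
    j gray
      j→o: o black — skip
    j black
    r gray
      r→p: p black — skip
      r→o: o black — skip
      t gray
        s gray
          k gray
            k→j: j black — skip
            q gray
              q→s: s is gray → back edge
First back edge: q → s.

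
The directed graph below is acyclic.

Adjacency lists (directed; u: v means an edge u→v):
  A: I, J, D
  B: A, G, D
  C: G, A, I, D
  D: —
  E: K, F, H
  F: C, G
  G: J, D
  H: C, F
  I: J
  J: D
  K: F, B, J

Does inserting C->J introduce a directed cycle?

Adding C→J creates a cycle iff J can already reach C.
Explore from J: no path reaches C. The graph stays acyclic.

No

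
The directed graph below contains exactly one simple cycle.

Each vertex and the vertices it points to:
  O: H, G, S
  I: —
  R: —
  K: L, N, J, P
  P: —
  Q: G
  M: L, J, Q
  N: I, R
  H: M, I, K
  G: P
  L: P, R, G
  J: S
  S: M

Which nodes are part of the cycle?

J, M, S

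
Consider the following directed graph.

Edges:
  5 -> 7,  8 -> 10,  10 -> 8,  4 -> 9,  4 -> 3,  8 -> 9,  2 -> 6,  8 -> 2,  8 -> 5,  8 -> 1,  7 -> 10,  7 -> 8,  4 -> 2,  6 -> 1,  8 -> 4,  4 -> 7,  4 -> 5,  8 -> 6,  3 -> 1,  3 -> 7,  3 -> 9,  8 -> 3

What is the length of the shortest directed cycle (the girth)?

2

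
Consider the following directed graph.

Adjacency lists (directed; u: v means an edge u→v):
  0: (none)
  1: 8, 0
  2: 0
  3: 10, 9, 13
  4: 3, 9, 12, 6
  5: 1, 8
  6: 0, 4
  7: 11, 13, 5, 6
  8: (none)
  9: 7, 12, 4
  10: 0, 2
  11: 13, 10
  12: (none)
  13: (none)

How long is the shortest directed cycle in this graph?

For each vertex v, BFS finds the shortest path from v back to v.
The shortest such closed walk is 4 → 6 → 4, length 2.

2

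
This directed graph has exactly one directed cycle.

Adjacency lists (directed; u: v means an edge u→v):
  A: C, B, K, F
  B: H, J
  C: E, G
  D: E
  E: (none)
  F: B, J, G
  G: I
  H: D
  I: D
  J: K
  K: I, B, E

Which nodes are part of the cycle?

DFS with gray/black marking from J:
J gray
  K gray
    I gray
      D gray
        E gray
        E black
      D black
    I black
    B gray
      H gray
        H→D: D black — skip
      H black
      B→J: J is gray → back edge
Back edge closes the cycle J → K → B → J; its vertices are {B, J, K}.

B, J, K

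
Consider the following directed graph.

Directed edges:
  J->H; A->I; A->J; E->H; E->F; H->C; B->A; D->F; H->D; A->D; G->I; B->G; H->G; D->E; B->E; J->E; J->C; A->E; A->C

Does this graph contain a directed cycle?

Yes

DFS with white/gray/black marking, starting from A:
A gray
  I gray
  I black
  C gray
  C black
  J gray
    J→C: C black — skip
    H gray
      D gray
        F gray
        F black
        E gray
          E→F: F black — skip
          E→H: H is gray → back edge
Back edge found, so a cycle exists: H → D → E → H.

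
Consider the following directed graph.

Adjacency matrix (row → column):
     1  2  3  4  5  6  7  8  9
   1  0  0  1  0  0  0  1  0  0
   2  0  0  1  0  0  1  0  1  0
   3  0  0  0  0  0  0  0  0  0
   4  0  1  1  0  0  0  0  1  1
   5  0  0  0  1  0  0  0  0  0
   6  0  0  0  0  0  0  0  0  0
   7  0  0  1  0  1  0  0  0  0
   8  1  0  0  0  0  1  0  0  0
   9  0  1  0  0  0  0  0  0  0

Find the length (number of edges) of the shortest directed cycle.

5

For each vertex v, BFS finds the shortest path from v back to v.
The shortest such closed walk is 7 → 5 → 4 → 8 → 1 → 7, length 5.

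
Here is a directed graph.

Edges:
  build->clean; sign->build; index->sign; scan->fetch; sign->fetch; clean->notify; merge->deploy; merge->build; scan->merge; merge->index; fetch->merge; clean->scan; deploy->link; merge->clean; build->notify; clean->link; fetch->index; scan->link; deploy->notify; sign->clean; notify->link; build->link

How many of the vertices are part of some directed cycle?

A vertex is on a directed cycle iff it belongs to a strongly connected component of size ≥ 2 (or has a self-loop).
The vertices on cycles are {scan, sign, build, clean, fetch, index, merge} — 7 in total.

7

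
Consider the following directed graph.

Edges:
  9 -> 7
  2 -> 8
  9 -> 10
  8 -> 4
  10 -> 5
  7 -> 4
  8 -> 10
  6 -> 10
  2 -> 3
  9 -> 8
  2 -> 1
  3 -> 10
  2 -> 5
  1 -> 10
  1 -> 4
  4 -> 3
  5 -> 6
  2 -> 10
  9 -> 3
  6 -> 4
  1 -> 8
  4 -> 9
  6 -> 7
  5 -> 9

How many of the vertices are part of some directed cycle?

8

A vertex is on a directed cycle iff it belongs to a strongly connected component of size ≥ 2 (or has a self-loop).
The vertices on cycles are {3, 4, 5, 6, 7, 8, 9, 10} — 8 in total.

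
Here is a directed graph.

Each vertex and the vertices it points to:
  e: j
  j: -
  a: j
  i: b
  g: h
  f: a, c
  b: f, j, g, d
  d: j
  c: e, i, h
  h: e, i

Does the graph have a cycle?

DFS with white/gray/black marking, starting from j:
j gray
j black
e gray
  e→j: j black — skip
e black
a gray
  a→j: j black — skip
a black
i gray
  b gray
    f gray
      f→a: a black — skip
      c gray
        c→e: e black — skip
        c→i: i is gray → back edge
Back edge found, so a cycle exists: i → b → f → c → i.

Yes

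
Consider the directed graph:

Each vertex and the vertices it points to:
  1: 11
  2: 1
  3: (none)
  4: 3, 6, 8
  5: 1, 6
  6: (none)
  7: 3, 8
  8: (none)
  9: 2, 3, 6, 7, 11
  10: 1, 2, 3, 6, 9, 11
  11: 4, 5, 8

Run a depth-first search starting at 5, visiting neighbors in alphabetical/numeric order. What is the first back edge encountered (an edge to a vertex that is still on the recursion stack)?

11→5

DFS from 5 (visiting neighbors in alphabetical/numeric order); mark gray on enter, black on exit:
5 gray
  1 gray
    11 gray
      4 gray
        3 gray
        3 black
        6 gray
        6 black
        8 gray
        8 black
      4 black
      11→5: 5 is gray → back edge
First back edge: 11 → 5.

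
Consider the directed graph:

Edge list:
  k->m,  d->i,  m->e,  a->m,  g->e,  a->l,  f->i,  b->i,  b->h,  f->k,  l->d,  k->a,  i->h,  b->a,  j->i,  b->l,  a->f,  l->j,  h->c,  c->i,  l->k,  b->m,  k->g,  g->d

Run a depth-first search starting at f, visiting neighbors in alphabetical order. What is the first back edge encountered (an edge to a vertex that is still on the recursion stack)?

DFS from f (visiting neighbors in alphabetical order); mark gray on enter, black on exit:
f gray
  i gray
    h gray
      c gray
        c→i: i is gray → back edge
First back edge: c → i.

c→i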